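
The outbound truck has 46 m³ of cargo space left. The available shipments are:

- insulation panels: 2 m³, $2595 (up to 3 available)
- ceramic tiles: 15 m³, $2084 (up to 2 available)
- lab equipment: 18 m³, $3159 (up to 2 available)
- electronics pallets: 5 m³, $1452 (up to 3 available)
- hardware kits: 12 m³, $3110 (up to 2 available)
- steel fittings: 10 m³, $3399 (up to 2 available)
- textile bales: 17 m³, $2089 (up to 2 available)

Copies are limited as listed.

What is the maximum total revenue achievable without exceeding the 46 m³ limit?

19145

Filling by ratio: 3×insulation panels + 3×electronics pallets + 2×steel fittings for 18939, with 5 m³ left unused.
The 10 m³ tied up in 2×electronics pallets is better spent on hardware kits — total rises to 19145 (43 m³).
That's the maximum — no swap from here does better than 19145.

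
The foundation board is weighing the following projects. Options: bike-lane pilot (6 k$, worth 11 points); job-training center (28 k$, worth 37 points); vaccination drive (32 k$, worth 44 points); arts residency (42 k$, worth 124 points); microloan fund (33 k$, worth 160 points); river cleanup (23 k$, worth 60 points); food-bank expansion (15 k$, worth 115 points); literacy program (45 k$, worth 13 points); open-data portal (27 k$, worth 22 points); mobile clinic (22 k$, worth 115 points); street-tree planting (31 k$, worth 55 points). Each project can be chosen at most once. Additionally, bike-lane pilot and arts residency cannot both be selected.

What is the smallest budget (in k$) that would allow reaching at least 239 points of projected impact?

43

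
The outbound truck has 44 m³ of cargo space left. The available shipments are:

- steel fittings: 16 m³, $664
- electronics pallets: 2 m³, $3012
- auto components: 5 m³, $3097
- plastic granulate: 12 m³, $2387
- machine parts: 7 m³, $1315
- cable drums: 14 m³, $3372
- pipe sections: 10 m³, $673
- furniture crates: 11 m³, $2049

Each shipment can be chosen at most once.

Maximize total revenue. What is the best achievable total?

13917

Greedy by ratio would take electronics pallets + auto components + plastic granulate + machine parts + cable drums: 40 m³ used, total 13183.
Dropping machine parts frees 7 m³; slotting in furniture crates (11 m³) lifts the total to 13917 at 44 m³.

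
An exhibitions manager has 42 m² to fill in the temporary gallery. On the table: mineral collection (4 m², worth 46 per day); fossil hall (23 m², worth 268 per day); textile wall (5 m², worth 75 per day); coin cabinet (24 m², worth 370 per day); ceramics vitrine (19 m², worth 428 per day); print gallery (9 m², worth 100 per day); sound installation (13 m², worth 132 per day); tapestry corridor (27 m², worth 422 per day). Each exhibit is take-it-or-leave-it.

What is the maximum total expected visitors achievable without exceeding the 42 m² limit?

696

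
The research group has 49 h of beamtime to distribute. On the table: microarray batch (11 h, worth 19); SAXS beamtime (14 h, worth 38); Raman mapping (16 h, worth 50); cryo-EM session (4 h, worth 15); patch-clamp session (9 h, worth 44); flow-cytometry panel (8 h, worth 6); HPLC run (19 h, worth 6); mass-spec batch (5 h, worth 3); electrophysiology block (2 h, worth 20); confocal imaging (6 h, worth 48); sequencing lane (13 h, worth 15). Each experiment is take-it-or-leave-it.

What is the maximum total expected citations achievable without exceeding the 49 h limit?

200

Greedy by ratio would take microarray batch + Raman mapping + cryo-EM session + patch-clamp session + electrophysiology block + confocal imaging: 48 h used, total 196.
The 15 h tied up in microarray batch and cryo-EM session is better spent on SAXS beamtime — total rises to 200 (47 h).
Runner-up microarray batch + Raman mapping + cryo-EM session + patch-clamp session + electrophysiology block + confocal imaging tops out at 196.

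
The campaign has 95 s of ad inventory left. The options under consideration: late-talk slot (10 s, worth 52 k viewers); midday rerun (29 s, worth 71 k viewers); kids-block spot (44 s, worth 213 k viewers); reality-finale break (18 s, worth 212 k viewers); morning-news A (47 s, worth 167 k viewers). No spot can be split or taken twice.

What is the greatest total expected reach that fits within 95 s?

496

Greedy by ratio would take late-talk slot + kids-block spot + reality-finale break: 72 s used, total 477.
Dropping late-talk slot frees 10 s; slotting in midday rerun (29 s) lifts the total to 496 at 91 s.
The closest alternative, late-talk slot + kids-block spot + reality-finale break, reaches only 477.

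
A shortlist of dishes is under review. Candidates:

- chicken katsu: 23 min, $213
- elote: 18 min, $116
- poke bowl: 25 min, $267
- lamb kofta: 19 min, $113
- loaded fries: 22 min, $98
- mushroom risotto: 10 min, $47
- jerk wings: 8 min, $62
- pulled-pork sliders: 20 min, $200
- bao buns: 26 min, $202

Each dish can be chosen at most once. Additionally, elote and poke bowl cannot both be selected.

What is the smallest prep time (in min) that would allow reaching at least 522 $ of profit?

53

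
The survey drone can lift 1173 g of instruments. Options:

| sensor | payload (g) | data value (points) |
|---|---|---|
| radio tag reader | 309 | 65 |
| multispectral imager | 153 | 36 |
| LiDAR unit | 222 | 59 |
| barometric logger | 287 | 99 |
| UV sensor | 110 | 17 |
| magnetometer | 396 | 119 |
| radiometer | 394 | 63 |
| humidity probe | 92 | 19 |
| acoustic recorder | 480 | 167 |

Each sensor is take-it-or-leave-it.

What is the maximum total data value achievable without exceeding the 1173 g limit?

385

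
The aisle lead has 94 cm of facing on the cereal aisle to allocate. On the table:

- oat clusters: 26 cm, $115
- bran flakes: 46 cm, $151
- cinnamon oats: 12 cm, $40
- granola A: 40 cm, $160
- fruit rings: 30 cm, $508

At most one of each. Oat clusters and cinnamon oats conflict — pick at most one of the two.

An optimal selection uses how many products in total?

3

Best achievable weekly sales is 708.
For example cinnamon oats + granola A + fruit rings achieves it, using 82 cm.
Any selection reaching 708 contains exactly 3 products.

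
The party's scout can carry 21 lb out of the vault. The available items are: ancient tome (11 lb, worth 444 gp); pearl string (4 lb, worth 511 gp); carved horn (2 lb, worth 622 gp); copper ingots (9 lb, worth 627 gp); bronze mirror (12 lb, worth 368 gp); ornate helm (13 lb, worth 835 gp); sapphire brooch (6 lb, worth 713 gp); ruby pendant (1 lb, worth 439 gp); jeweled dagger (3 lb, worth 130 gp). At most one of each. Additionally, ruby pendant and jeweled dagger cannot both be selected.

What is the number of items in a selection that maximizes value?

4

The maximum value within 21 lb is 2473.
One optimal bundle: pearl string + carved horn + copper ingots + sapphire brooch (21 lb).
Any selection reaching 2473 contains exactly 4 items.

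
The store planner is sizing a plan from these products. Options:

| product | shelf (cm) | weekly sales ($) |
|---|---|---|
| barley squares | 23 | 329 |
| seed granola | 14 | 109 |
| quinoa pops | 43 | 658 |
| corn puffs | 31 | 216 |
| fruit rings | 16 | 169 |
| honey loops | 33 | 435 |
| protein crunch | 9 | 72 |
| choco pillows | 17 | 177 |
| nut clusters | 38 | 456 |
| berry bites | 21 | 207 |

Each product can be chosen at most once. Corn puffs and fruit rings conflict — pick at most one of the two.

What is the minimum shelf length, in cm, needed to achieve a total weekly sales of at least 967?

66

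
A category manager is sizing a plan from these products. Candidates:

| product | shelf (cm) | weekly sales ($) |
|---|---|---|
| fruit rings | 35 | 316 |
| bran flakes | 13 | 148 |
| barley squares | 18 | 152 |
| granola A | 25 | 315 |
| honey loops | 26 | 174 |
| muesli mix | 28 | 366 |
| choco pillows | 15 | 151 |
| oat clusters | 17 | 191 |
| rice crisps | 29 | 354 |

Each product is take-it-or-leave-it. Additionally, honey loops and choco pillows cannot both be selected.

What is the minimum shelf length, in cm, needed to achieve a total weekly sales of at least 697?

57

Need the lightest bundle worth ≥ 697.
muesli mix + rice crisps reaches 720 using 57 cm.
Any bundle with less than 57 cm falls short of 697.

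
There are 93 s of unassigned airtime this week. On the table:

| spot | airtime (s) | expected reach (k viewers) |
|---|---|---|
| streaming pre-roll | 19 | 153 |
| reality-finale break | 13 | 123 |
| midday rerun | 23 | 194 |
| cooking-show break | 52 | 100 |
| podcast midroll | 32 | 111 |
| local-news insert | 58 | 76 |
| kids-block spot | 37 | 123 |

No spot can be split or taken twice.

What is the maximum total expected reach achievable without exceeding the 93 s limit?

593

Filling by ratio: streaming pre-roll + reality-finale break + midday rerun + podcast midroll for 581, with 6 s left unused.
Replace podcast midroll with kids-block spot: the trade gains 12 net, giving 593 at 92 s.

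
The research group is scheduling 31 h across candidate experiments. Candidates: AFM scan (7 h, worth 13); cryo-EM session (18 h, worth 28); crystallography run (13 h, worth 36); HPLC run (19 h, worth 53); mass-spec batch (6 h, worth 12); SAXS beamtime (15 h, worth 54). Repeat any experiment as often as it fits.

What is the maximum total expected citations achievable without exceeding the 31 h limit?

108

Taking 2×SAXS beamtime: 30 h used, 108 in expected citations.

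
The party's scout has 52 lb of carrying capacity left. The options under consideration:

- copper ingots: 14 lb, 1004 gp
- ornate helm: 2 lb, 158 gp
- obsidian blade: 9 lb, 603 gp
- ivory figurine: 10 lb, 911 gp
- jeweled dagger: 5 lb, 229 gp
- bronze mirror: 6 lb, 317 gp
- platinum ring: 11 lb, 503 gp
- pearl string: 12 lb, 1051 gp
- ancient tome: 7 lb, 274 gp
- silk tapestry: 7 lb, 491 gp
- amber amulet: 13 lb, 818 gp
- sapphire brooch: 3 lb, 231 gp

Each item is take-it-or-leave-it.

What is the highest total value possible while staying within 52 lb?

Taking the top-ratio items first gives copper ingots + ornate helm + ivory figurine + pearl string + silk tapestry + sapphire brooch for 3846 (48 lb).
Replace ornate helm and sapphire brooch with obsidian blade: the trade gains 214 net, giving 4060 at 52 lb.

4060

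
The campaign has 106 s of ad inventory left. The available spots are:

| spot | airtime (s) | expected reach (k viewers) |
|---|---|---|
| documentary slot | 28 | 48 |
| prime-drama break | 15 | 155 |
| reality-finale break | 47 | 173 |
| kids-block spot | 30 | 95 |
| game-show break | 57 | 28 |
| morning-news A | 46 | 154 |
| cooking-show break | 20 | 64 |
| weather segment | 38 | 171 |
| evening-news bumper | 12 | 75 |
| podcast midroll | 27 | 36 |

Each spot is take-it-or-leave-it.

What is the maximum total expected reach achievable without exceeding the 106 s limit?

499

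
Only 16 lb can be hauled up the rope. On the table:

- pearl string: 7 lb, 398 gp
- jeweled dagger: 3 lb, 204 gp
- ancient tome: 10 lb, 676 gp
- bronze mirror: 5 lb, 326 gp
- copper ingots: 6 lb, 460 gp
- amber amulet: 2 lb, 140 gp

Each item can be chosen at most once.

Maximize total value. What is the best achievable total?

1136

Density check — copper ingots 76.67, amber amulet 70.00, jeweled dagger 68.00 are the best per lb.
A density-first pass picks jeweled dagger + bronze mirror + copper ingots + amber amulet — 1130 at 16 lb.
The 10 lb tied up in jeweled dagger and bronze mirror and amber amulet is better spent on ancient tome — total rises to 1136 (16 lb).
Next best is jeweled dagger + bronze mirror + copper ingots + amber amulet at 1130 (16 lb) — short by 6.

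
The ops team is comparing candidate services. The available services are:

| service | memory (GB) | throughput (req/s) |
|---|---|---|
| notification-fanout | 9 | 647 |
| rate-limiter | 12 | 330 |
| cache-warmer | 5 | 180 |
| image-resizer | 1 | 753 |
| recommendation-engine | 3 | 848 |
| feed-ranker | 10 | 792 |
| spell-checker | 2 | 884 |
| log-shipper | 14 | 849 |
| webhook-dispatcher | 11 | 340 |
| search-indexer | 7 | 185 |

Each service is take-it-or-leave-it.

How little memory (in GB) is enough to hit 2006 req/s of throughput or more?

6

Minimise GB subject to total throughput ≥ 2006.
image-resizer + recommendation-engine + spell-checker reaches 2485 using 6 GB.
No combination under 6 GB hits 2006.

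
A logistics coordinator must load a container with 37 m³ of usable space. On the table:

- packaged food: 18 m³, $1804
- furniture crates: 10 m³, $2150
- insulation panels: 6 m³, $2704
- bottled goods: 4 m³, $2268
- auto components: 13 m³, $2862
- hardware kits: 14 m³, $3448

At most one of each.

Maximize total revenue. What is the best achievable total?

11282

Best packing: insulation panels + bottled goods + auto components + hardware kits — 37 m³, 11282 total.
Next best is furniture crates + insulation panels + bottled goods + hardware kits at 10570 (34 m³) — short by 712.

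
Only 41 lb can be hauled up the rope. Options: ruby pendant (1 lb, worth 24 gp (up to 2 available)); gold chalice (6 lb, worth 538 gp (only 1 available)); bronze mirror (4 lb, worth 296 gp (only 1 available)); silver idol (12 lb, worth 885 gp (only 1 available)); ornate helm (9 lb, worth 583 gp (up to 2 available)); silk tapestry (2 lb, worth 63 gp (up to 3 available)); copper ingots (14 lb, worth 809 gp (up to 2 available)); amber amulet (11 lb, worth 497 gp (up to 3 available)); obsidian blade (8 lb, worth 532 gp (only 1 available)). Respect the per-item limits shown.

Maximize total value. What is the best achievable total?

2909

Density check — gold chalice 89.67, bronze mirror 74.00, silver idol 73.75 are the best per lb.
A density-first pass picks gold chalice + bronze mirror + silver idol + ornate helm + silk tapestry + obsidian blade — 2897 at 41 lb.
Replace silk tapestry and obsidian blade with ruby pendant + ornate helm: the trade gains 12 net, giving 2909 at 41 lb.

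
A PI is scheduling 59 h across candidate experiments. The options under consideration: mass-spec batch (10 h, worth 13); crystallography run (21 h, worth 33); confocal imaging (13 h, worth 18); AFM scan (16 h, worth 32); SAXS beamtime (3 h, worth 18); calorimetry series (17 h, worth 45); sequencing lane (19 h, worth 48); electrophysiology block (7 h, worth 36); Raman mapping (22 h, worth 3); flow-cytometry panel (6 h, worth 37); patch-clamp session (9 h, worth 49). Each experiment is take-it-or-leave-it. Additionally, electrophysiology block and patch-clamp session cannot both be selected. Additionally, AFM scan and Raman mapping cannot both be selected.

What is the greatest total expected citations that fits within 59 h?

Ranking by ratio (expected citations/h): flow-cytometry panel 6.17, SAXS beamtime 6.00, patch-clamp session 5.44.
Taking SAXS beamtime + calorimetry series + sequencing lane + flow-cytometry panel + patch-clamp session: 54 h used, 197 in expected citations.
No other feasible combination exceeds 197.

197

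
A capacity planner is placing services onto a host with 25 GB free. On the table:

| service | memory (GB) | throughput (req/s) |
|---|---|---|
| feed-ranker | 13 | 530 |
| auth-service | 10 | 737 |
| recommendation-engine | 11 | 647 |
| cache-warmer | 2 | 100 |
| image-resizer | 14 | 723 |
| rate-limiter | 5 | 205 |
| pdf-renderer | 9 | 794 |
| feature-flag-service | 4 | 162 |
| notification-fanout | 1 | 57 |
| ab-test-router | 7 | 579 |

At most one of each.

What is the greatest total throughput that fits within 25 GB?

1793

Filling by ratio: cache-warmer + rate-limiter + pdf-renderer + notification-fanout + ab-test-router for 1735, with 1 GB left unused.
Reworking the packing: auth-service + cache-warmer + pdf-renderer + feature-flag-service uses 25 GB and improves the total to 1793.
Auth-service + rate-limiter + pdf-renderer + notification-fanout matches that 1793 at 25 GB; no feasible combination exceeds it.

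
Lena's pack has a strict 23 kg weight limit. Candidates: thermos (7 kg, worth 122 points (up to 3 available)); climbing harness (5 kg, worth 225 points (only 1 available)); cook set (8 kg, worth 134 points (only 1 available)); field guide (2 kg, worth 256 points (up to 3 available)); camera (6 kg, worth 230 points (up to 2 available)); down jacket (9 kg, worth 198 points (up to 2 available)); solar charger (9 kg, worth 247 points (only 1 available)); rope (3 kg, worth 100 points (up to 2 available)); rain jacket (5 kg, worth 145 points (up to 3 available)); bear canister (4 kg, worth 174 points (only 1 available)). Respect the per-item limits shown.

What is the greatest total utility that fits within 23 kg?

1453

A density-first pass picks climbing harness + 3×field guide + camera + bear canister — 1397 at 21 kg.
Dropping bear canister frees 4 kg; slotting in camera (6 kg) lifts the total to 1453 at 23 kg.
No other feasible combination exceeds 1453.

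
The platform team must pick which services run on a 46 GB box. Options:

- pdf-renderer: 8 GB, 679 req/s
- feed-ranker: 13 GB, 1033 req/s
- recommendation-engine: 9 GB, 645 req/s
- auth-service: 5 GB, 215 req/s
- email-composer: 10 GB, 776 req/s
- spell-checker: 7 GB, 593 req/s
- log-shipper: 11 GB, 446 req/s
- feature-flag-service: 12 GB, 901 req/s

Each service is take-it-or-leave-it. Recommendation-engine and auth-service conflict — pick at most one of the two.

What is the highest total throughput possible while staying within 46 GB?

Filling by ratio: pdf-renderer + feed-ranker + auth-service + email-composer + spell-checker for 3296, with 3 GB left unused.
Dropping feed-ranker and auth-service frees 18 GB; slotting in recommendation-engine + feature-flag-service (21 GB) lifts the total to 3594 at 46 GB.
Every other selection either busts 46 GB or breaks a pairing rule or fails to beat 3594.

3594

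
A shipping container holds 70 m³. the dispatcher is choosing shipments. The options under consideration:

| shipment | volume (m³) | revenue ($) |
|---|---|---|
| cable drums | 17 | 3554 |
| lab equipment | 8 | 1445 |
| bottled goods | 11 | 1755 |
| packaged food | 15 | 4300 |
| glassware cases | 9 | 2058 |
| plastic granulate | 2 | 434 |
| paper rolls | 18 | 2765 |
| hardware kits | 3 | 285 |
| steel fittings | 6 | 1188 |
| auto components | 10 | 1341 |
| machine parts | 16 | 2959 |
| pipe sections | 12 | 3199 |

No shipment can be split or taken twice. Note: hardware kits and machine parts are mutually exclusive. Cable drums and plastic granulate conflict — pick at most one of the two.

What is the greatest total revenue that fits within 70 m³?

16070

Cable drums + packaged food + glassware cases + machine parts + pipe sections uses 69 of the 70 m³ and totals 16070.
An exhaustive check of the 4096 subsets confirms 16070.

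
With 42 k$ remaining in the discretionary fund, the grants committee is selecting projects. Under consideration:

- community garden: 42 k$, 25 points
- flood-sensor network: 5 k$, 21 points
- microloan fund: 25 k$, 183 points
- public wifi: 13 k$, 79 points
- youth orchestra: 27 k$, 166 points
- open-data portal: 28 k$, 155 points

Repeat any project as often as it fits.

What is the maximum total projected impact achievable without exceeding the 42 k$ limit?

262

Taking microloan fund + public wifi: 38 k$ used, 262 in projected impact.
The spare 4 k$ is too small for any remaining project, and no exchange beats 262.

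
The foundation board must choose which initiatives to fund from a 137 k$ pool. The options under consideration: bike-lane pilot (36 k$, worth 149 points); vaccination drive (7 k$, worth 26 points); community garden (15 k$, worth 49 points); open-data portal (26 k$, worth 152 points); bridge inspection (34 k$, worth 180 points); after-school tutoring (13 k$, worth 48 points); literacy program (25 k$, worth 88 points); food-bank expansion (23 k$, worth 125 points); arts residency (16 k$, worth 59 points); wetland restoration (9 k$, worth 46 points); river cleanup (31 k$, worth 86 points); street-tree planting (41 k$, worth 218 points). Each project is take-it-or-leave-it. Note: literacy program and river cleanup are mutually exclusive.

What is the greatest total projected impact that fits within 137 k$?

723

By projected impact per k$: open-data portal 5.85, food-bank expansion 5.43, street-tree planting 5.32 lead.
The ratio heuristic lands on open-data portal + bridge inspection + food-bank expansion + wetland restoration + street-tree planting (721) but leaves 4 k$ idle.
The 9 k$ tied up in wetland restoration is better spent on after-school tutoring — total rises to 723 (137 k$).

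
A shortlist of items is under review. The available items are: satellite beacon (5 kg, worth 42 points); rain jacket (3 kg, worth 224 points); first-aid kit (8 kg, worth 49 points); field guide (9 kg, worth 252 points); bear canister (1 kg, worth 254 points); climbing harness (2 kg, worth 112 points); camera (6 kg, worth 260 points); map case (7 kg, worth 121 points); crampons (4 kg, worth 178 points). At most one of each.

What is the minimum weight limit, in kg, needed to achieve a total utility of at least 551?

Minimise kg subject to total utility ≥ 551.
rain jacket + bear canister + climbing harness reaches 590 using 6 kg.
Any bundle with less than 6 kg falls short of 551.

6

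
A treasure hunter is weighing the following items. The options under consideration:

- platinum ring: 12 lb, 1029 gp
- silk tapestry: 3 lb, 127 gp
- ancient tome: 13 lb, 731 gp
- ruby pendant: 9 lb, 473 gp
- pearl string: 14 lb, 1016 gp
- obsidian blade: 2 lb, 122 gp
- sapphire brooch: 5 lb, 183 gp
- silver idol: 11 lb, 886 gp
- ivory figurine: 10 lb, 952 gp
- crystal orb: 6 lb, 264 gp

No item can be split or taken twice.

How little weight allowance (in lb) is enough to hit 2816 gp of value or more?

33

Minimise lb subject to total value ≥ 2816.
Taking platinum ring + silver idol + ivory figurine gives 2867 (≥ 2816) for 33 lb.
No combination under 33 lb hits 2816.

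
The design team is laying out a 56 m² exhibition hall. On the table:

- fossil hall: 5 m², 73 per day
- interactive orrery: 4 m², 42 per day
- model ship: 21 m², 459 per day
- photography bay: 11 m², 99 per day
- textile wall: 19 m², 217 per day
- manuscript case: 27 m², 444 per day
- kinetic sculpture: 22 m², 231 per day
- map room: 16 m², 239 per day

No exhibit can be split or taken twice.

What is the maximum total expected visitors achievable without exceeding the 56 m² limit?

Fossil hall + model ship + manuscript case uses 53 of the 56 m² and totals 976.

976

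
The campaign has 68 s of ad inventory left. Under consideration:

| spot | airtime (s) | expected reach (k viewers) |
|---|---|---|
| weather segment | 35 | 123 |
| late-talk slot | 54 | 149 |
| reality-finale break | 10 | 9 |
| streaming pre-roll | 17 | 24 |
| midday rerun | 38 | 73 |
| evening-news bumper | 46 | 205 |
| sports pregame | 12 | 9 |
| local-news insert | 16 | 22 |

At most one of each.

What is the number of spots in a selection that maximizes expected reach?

2

Optimal total is 229.
For example streaming pre-roll + evening-news bumper achieves it, using 63 s.
Every optimal selection uses 2 spots.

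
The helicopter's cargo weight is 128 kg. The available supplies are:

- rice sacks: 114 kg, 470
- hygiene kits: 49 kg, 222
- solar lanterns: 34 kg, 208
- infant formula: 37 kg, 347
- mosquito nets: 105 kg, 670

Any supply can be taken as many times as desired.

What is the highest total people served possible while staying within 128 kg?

1041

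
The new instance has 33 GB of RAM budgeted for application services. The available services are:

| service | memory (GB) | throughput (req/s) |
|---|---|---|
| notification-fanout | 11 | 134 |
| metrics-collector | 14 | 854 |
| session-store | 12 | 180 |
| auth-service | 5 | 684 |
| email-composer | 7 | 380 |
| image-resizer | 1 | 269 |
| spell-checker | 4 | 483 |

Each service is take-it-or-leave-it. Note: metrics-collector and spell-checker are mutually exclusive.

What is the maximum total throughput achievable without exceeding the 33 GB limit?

2187

Density check — image-resizer 269.00, auth-service 136.80, spell-checker 120.75, metrics-collector 61.00 are the best per GB.
Taking metrics-collector + auth-service + email-composer + image-resizer: 27 GB used, 2187 in throughput.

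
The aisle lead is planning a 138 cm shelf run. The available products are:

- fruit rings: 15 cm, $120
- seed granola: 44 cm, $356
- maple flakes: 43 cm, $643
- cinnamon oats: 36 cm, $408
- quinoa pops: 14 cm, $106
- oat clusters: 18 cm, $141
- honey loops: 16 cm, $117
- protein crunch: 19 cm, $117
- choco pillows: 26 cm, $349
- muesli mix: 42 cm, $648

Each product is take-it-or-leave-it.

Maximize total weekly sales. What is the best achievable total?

1819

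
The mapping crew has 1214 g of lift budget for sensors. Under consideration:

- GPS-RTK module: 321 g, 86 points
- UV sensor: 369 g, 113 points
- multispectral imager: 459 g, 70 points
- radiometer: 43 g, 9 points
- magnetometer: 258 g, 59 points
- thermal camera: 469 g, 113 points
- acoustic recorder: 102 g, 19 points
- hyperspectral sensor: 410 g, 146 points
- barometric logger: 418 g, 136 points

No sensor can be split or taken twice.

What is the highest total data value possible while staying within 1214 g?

395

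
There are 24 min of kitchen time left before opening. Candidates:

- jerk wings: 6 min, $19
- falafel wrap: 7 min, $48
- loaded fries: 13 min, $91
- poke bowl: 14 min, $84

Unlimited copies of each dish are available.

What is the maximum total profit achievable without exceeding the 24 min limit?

144

Taking the top-ratio dishes first gives falafel wrap + loaded fries for 139 (20 min).
Dropping loaded fries frees 13 min; slotting in 2×falafel wrap (14 min) lifts the total to 144 at 21 min.
Nothing else within 24 min beats 144.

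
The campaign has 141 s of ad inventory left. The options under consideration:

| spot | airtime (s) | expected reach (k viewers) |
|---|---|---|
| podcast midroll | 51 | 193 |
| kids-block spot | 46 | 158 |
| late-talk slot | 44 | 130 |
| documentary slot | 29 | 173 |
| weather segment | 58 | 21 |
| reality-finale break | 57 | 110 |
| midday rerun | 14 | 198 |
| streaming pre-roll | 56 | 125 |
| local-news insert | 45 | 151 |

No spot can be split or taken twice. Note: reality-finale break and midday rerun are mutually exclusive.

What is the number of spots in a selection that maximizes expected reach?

4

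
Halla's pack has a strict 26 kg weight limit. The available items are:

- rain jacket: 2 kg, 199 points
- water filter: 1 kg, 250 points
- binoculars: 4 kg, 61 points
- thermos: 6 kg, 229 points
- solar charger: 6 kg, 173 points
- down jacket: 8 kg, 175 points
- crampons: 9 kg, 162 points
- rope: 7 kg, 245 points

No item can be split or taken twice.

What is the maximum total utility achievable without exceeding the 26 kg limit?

Taking rain jacket + water filter + binoculars + thermos + solar charger + rope: 26 kg used, 1157 in utility.

1157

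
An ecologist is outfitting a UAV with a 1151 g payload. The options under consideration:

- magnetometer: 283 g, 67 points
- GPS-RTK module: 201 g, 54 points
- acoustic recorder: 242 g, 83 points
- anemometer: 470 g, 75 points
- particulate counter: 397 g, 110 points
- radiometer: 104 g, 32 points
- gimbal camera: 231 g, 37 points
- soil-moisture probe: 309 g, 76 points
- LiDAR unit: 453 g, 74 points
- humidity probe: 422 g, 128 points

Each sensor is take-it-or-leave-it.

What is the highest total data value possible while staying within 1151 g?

332

The ratio heuristic lands on GPS-RTK module + acoustic recorder + radiometer + humidity probe (297) but leaves 182 g idle.
Dropping radiometer frees 104 g; slotting in magnetometer (283 g) lifts the total to 332 at 1148 g.
The spare 3 g is too small for any remaining sensor, and no exchange beats 332.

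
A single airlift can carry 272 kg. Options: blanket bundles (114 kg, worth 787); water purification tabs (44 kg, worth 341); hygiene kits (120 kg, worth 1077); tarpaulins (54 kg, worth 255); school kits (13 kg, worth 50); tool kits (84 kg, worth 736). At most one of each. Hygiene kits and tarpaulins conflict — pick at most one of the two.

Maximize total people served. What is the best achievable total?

2204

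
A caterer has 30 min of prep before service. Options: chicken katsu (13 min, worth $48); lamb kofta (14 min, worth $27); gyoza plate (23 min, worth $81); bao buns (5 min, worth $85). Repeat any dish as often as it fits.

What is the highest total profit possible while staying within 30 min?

510

Ranking by ratio (profit/min): bao buns 17.00, chicken katsu 3.69, gyoza plate 3.52.
Taking 6×bao buns: 30 min used, 510 in profit.
Every other selection either busts 30 min or fails to beat 510.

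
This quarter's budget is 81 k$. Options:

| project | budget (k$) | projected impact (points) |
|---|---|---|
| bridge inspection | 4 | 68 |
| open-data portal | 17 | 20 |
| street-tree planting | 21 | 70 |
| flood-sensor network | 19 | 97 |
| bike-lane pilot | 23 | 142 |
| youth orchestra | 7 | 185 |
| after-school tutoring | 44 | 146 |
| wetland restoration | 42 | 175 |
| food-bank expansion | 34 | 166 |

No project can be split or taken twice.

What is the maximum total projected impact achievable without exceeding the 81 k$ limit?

570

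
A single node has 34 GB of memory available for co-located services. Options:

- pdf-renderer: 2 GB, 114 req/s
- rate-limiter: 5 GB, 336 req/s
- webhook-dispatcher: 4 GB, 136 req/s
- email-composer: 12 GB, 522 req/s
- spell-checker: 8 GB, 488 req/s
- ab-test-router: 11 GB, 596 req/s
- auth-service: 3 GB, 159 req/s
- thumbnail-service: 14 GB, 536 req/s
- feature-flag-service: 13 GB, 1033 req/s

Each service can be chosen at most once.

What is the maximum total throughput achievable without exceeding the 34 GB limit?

2238

Filling by ratio: pdf-renderer + rate-limiter + spell-checker + auth-service + feature-flag-service for 2130, with 3 GB left unused.
Dropping spell-checker frees 8 GB; slotting in ab-test-router (11 GB) lifts the total to 2238 at 34 GB.
Next best is pdf-renderer + spell-checker + ab-test-router + feature-flag-service at 2231 (34 GB) — short by 7.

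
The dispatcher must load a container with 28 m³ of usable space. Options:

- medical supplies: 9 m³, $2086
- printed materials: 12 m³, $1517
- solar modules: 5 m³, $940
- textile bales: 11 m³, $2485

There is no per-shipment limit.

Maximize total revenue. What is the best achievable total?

6258

By revenue per m³: medical supplies 231.78, textile bales 225.91, solar modules 188.00 lead.
Taking 3×medical supplies: 27 m³ used, 6258 in revenue.
Nothing else within 28 m³ beats 6258.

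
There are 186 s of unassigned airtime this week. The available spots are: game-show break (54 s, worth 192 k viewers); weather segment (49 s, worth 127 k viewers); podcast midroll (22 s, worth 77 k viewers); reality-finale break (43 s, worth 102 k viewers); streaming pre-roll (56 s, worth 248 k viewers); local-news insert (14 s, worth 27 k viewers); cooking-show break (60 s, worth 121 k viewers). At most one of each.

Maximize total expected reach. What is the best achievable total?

644

Density check — streaming pre-roll 4.43, game-show break 3.56, podcast midroll 3.50, weather segment 2.59 are the best per s.
Best packing: game-show break + weather segment + podcast midroll + streaming pre-roll — 181 s, 644 total.
Every other selection either busts 186 s or fails to beat 644.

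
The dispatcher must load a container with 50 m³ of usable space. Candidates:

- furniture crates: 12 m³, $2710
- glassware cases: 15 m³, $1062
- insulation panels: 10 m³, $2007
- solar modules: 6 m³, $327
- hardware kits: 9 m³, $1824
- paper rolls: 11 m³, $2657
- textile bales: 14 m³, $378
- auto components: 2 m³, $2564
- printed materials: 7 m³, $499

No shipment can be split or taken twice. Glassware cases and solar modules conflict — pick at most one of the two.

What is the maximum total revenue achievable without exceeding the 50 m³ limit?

12089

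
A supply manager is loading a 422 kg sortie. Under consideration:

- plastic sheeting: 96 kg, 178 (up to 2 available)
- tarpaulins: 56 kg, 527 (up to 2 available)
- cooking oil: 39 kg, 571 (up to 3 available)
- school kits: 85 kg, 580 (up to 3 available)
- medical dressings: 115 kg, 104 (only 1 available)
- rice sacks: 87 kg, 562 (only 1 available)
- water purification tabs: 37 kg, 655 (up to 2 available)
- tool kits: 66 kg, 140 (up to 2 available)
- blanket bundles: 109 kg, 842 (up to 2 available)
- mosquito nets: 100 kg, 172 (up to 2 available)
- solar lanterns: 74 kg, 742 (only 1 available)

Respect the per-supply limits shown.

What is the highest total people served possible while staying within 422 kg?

4919

The ratio heuristic lands on 2×tarpaulins + 3×cooking oil + 2×water purification tabs + solar lanterns (4819) but leaves 45 kg idle.
The 74 kg tied up in solar lanterns is better spent on blanket bundles — total rises to 4919 (412 kg).
No other feasible combination exceeds 4919.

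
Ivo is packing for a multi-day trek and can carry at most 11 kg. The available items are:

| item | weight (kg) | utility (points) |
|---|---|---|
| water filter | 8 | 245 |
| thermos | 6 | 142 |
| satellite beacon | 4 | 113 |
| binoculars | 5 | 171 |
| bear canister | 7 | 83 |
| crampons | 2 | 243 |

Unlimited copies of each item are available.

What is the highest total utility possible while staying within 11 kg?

Density check — crampons 121.50, binoculars 34.20, water filter 30.62, satellite beacon 28.25 are the best per kg.
Taking 5×crampons: 10 kg used, 1215 in utility.
The spare 1 kg is too small for any remaining item, and no exchange beats 1215.

1215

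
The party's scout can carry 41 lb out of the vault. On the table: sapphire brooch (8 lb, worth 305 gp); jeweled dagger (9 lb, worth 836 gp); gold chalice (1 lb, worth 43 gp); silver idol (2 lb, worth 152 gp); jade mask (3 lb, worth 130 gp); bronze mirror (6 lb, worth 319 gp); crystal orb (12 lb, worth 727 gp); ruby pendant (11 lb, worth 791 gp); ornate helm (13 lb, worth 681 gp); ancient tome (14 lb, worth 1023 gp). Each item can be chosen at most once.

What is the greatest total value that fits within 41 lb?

3012

By value per lb: jeweled dagger 92.89, silver idol 76.00, ancient tome 73.07 lead.
The ratio heuristic lands on jeweled dagger + gold chalice + silver idol + jade mask + ruby pendant + ancient tome (2975) but leaves 1 lb idle.
Dropping silver idol and jade mask frees 5 lb; slotting in bronze mirror (6 lb) lifts the total to 3012 at 41 lb.
The closest alternative, jeweled dagger + gold chalice + silver idol + jade mask + ruby pendant + ancient tome, reaches only 2975.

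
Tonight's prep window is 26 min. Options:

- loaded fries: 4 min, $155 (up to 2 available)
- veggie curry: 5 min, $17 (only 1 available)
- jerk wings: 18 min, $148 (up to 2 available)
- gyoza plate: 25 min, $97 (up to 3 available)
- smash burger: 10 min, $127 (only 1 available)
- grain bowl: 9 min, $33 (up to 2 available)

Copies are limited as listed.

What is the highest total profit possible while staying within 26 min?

A density-first pass picks 2×loaded fries + veggie curry + smash burger — 454 at 23 min.
The 15 min tied up in veggie curry and smash burger is better spent on jerk wings — total rises to 458 (26 min).

458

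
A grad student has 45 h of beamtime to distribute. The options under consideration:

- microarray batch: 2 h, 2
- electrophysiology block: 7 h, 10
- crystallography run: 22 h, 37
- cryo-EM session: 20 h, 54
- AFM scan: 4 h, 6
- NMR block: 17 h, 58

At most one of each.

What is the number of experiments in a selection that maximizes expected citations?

Best achievable expected citations is 122.
electrophysiology block + cryo-EM session + NMR block hits 122 at 44 h.
Any selection reaching 122 contains exactly 3 experiments.

3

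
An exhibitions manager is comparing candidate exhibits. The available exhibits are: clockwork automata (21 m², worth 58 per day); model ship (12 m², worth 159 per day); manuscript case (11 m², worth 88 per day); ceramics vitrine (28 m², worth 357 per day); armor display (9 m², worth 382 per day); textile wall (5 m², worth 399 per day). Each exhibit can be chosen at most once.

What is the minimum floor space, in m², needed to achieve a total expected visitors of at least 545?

14

Need the lightest bundle worth ≥ 545.
armor display + textile wall reaches 781 using 14 m².
No combination under 14 m² hits 545.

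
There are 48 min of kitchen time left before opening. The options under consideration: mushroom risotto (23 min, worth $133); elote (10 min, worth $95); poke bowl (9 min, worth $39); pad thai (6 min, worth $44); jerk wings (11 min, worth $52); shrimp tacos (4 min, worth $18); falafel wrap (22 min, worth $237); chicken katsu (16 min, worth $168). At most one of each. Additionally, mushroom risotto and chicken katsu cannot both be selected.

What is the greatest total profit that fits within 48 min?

The ratio ordering already packs tightly: elote + falafel wrap + chicken katsu, 48 min, 500.
The closest alternative, pad thai + shrimp tacos + falafel wrap + chicken katsu, reaches only 467.

500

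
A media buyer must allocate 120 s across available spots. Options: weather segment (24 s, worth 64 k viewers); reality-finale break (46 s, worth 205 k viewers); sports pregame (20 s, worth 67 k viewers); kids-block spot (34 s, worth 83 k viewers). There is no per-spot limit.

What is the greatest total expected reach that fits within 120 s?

The ratio ordering already packs tightly: 2×reality-finale break + sports pregame, 112 s, 477.

477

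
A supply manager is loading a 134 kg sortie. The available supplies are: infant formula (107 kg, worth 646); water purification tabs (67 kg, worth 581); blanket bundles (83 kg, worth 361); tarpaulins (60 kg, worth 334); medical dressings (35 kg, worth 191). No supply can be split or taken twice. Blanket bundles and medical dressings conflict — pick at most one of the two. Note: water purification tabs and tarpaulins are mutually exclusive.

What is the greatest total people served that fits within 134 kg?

772

Water purification tabs + medical dressings uses 102 of the 134 kg and totals 772.
That's the maximum — no feasible swap from here does better than 772.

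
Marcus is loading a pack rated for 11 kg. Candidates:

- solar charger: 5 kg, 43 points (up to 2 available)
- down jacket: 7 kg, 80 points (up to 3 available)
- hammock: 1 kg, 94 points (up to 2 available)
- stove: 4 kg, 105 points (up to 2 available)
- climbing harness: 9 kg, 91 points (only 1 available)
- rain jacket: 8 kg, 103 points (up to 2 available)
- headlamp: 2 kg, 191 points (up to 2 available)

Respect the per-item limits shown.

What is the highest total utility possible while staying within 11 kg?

2×hammock + stove + 2×headlamp uses 10 of the 11 kg and totals 675.
The spare 1 kg is too small for any remaining item, and no exchange beats 675.

675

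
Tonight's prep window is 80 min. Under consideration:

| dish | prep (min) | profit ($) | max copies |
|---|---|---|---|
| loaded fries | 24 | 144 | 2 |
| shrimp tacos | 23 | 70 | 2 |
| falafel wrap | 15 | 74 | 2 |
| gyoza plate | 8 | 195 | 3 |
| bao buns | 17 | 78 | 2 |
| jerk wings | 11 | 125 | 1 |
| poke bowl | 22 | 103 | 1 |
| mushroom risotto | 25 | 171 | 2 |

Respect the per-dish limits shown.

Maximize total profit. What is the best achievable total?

959

Ranking by ratio (profit/min): gyoza plate 24.38, jerk wings 11.36, mushroom risotto 6.84.
Taking the top-ratio dishes first gives falafel wrap + 3×gyoza plate + jerk wings + mushroom risotto for 955 (75 min).
The 15 min tied up in falafel wrap is better spent on bao buns — total rises to 959 (77 min).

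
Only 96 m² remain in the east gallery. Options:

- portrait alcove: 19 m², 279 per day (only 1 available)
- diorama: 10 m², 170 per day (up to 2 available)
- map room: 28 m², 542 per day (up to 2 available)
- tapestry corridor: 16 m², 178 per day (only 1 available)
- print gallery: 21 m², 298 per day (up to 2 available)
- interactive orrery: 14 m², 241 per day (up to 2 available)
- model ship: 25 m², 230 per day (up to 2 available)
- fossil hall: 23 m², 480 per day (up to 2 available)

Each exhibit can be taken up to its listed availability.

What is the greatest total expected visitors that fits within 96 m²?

Taking the top-ratio exhibits first gives map room + interactive orrery + 2×fossil hall for 1743 (88 m²).
Dropping interactive orrery frees 14 m²; slotting in 2×diorama (20 m²) lifts the total to 1842 at 94 m².

1842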